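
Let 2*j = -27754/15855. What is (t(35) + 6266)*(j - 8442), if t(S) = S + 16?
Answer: -845604908479/15855 ≈ -5.3334e+7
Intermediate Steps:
j = -13877/15855 (j = (-27754/15855)/2 = (-27754*1/15855)/2 = (½)*(-27754/15855) = -13877/15855 ≈ -0.87524)
t(S) = 16 + S
(t(35) + 6266)*(j - 8442) = ((16 + 35) + 6266)*(-13877/15855 - 8442) = (51 + 6266)*(-133861787/15855) = 6317*(-133861787/15855) = -845604908479/15855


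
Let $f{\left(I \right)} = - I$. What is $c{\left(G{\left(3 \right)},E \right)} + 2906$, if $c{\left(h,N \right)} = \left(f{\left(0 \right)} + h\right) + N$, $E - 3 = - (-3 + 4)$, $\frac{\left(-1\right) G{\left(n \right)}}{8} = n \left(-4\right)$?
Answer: $3004$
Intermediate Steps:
$G{\left(n \right)} = 32 n$ ($G{\left(n \right)} = - 8 n \left(-4\right) = - 8 \left(- 4 n\right) = 32 n$)
$E = 2$ ($E = 3 - \left(-3 + 4\right) = 3 - 1 = 2$)
$c{\left(h,N \right)} = N + h$ ($c{\left(h,N \right)} = \left(\left(-1\right) 0 + h\right) + N = \left(0 + h\right) + N = h + N = N + h$)
$c{\left(G{\left(3 \right)},E \right)} + 2906 = \left(2 + 32 \cdot 3\right) + 2906 = \left(2 + 96\right) + 2906 = 98 + 2906 = 3004$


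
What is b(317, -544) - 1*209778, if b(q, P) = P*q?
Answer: -382226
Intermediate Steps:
b(317, -544) - 1*209778 = -544*317 - 1*209778 = -172448 - 209778 = -382226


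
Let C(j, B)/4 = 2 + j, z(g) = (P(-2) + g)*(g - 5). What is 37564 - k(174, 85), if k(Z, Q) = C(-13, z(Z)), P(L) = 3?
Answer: 37608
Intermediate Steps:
z(g) = (-5 + g)*(3 + g) (z(g) = (3 + g)*(g - 5) = (3 + g)*(-5 + g) = (-5 + g)*(3 + g))
C(j, B) = 8 + 4*j (C(j, B) = 4*(2 + j) = 8 + 4*j)
k(Z, Q) = -44 (k(Z, Q) = 8 + 4*(-13) = 8 - 52 = -44)
37564 - k(174, 85) = 37564 - 1*(-44) = 37564 + 44 = 37608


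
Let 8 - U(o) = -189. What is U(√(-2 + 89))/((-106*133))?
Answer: -197/14098 ≈ -0.013974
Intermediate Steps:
U(o) = 197 (U(o) = 8 - 1*(-189) = 8 + 189 = 197)
U(√(-2 + 89))/((-106*133)) = 197/((-106*133)) = 197/(-14098) = 197*(-1/14098) = -197/14098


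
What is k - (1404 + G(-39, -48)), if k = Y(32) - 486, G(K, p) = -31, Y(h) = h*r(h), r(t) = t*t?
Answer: 30909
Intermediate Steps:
r(t) = t²
Y(h) = h³ (Y(h) = h*h² = h³)
k = 32282 (k = 32³ - 486 = 32768 - 486 = 32282)
k - (1404 + G(-39, -48)) = 32282 - (1404 - 31) = 32282 - 1*1373 = 32282 - 1373 = 30909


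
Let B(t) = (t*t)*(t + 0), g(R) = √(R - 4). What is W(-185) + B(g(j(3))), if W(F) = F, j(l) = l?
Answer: -185 - I ≈ -185.0 - 1.0*I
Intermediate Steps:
g(R) = √(-4 + R)
B(t) = t³ (B(t) = t²*t = t³)
W(-185) + B(g(j(3))) = -185 + (√(-4 + 3))³ = -185 + (√(-1))³ = -185 + I³ = -185 - I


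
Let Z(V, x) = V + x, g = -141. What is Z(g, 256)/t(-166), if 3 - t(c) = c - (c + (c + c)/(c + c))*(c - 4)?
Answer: 115/28219 ≈ 0.0040753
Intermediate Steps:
t(c) = 3 - c + (1 + c)*(-4 + c) (t(c) = 3 - (c - (c + (c + c)/(c + c))*(c - 4)) = 3 - (c - (c + (2*c)/((2*c)))*(-4 + c)) = 3 - (c - (c + (2*c)*(1/(2*c)))*(-4 + c)) = 3 - (c - (c + 1)*(-4 + c)) = 3 - (c - (1 + c)*(-4 + c)) = 3 + (-c + (1 + c)*(-4 + c)) = 3 - c + (1 + c)*(-4 + c))
Z(g, 256)/t(-166) = (-141 + 256)/(-1 + (-166)**2 - 4*(-166)) = 115/(-1 + 27556 + 664) = 115/28219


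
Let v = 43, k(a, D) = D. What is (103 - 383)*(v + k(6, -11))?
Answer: -8960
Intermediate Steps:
(103 - 383)*(v + k(6, -11)) = (103 - 383)*(43 - 11) = -280*32 = -8960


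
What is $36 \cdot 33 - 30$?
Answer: $1158$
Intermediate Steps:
$36 \cdot 33 - 30 = 1188 - 30 = 1158$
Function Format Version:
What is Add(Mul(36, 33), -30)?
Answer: 1158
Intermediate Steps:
Add(Mul(36, 33), -30) = Add(1188, -30) = 1158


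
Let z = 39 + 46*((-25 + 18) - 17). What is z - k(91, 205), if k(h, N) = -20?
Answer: -1045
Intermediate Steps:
z = -1065 (z = 39 + 46*(-7 - 17) = 39 + 46*(-24) = 39 - 1104 = -1065)
z - k(91, 205) = -1065 - 1*(-20) = -1065 + 20 = -1045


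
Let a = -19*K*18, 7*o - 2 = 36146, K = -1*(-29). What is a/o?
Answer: -4959/2582 ≈ -1.9206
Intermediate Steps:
K = 29
o = 5164 (o = 2/7 + (1/7)*36146 = 2/7 + 36146/7 = 5164)
a = -9918 (a = -19*29*18 = -551*18 = -9918)
a/o = -9918/5164 = -9918*1/5164 = -4959/2582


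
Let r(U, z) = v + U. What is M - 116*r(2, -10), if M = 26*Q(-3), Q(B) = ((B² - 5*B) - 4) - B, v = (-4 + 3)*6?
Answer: 1062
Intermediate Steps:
v = -6 (v = -1*6 = -6)
Q(B) = -4 + B² - 6*B (Q(B) = (-4 + B² - 5*B) - B = -4 + B² - 6*B)
r(U, z) = -6 + U
M = 598 (M = 26*(-4 + (-3)² - 6*(-3)) = 26*(-4 + 9 + 18) = 26*23 = 598)
M - 116*r(2, -10) = 598 - 116*(-6 + 2) = 598 - 116*(-4) = 598 + 464 = 1062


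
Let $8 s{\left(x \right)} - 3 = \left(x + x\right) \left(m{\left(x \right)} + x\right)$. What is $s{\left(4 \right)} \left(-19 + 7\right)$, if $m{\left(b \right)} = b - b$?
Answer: $- \frac{105}{2} \approx -52.5$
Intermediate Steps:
$m{\left(b \right)} = 0$
$s{\left(x \right)} = \frac{3}{8} + \frac{x^{2}}{4}$ ($s{\left(x \right)} = \frac{3}{8} + \frac{\left(x + x\right) \left(0 + x\right)}{8} = \frac{3}{8} + \frac{2 x x}{8} = \frac{3}{8} + \frac{2 x^{2}}{8} = \frac{3}{8} + \frac{x^{2}}{4}$)
$s{\left(4 \right)} \left(-19 + 7\right) = \left(\frac{3}{8} + \frac{4^{2}}{4}\right) \left(-19 + 7\right) = \left(\frac{3}{8} + \frac{1}{4} \cdot 16\right) \left(-12\right) = \left(\frac{3}{8} + 4\right) \left(-12\right) = \frac{35}{8} \left(-12\right) = - \frac{105}{2}$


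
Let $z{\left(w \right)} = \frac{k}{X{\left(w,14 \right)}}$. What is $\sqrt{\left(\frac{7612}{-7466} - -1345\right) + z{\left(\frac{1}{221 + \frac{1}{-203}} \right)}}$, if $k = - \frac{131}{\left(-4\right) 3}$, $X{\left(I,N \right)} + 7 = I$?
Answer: $\frac{\sqrt{7369805696681709198442}}{2343062246} \approx 36.639$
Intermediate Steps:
$X{\left(I,N \right)} = -7 + I$
$k = \frac{131}{12}$ ($k = - \frac{131}{-12} = \left(-131\right) \left(- \frac{1}{12}\right) = \frac{131}{12} \approx 10.917$)
$z{\left(w \right)} = \frac{131}{12 \left(-7 + w\right)}$
$\sqrt{\left(\frac{7612}{-7466} - -1345\right) + z{\left(\frac{1}{221 + \frac{1}{-203}} \right)}} = \sqrt{\left(\frac{7612}{-7466} - -1345\right) + \frac{131}{12 \left(-7 + \frac{1}{221 + \frac{1}{-203}}\right)}} = \sqrt{\left(7612 \left(- \frac{1}{7466}\right) + 1345\right) + \frac{131}{12 \left(-7 + \frac{1}{221 - \frac{1}{203}}\right)}} = \sqrt{\left(- \frac{3806}{3733} + 1345\right) + \frac{131}{12 \left(-7 + \frac{1}{\frac{44862}{203}}\right)}} = \sqrt{\frac{5017079}{3733} + \frac{131}{12 \left(-7 + \frac{203}{44862}\right)}} = \sqrt{\frac{5017079}{3733} + \frac{131}{12 \left(- \frac{313831}{44862}\right)}} = \sqrt{\frac{5017079}{3733} + \frac{131}{12} \left(- \frac{44862}{313831}\right)} = \sqrt{\frac{5017079}{3733} - \frac{979487}{627662}} = \sqrt{\frac{3145373414327}{2343062246}} = \frac{\sqrt{7369805696681709198442}}{2343062246}$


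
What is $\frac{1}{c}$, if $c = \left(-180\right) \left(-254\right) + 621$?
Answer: $\frac{1}{46341} \approx 2.1579 \cdot 10^{-5}$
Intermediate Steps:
$c = 46341$ ($c = 45720 + 621 = 46341$)
$\frac{1}{c} = \frac{1}{46341}$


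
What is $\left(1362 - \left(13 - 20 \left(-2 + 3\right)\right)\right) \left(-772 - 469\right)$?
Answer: $-1698929$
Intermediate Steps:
$\left(1362 - \left(13 - 20 \left(-2 + 3\right)\right)\right) \left(-772 - 469\right) = \left(1362 + \left(20 \cdot 1 - 13\right)\right) \left(-772 - 469\right) = \left(1362 + \left(20 - 13\right)\right) \left(-1241\right) = \left(1362 + 7\right) \left(-1241\right) = 1369 \left(-1241\right) = -1698929$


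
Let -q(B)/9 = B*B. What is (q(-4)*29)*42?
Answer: -175392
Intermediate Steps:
q(B) = -9*B² (q(B) = -9*B*B = -9*B²)
(q(-4)*29)*42 = (-9*(-4)²*29)*42 = (-9*16*29)*42 = -144*29*42 = -4176*42 = -175392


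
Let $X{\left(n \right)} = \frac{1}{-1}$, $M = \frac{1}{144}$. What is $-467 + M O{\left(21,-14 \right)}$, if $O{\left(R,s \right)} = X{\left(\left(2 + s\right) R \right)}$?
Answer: $- \frac{67249}{144} \approx -467.01$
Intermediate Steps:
$M = \frac{1}{144} \approx 0.0069444$
$X{\left(n \right)} = -1$
$O{\left(R,s \right)} = -1$
$-467 + M O{\left(21,-14 \right)} = -467 + \frac{1}{144} \left(-1\right) = -467 - \frac{1}{144} = - \frac{67249}{144}$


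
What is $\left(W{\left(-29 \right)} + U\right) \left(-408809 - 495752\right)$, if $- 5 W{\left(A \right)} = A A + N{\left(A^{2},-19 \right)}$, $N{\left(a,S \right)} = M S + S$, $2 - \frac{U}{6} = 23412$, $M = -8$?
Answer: $\frac{636154232714}{5} \approx 1.2723 \cdot 10^{11}$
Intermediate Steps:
$U = -140460$ ($U = 12 - 140472 = -140460$)
$N{\left(a,S \right)} = - 7 S$ ($N{\left(a,S \right)} = - 8 S + S = - 7 S$)
$W{\left(A \right)} = - \frac{133}{5} - \frac{A^{2}}{5}$ ($W{\left(A \right)} = - \frac{A A - -133}{5} = - \frac{A^{2} + 133}{5} = - \frac{133 + A^{2}}{5} = - \frac{133}{5} - \frac{A^{2}}{5}$)
$\left(W{\left(-29 \right)} + U\right) \left(-408809 - 495752\right) = \left(\left(- \frac{133}{5} - \frac{\left(-29\right)^{2}}{5}\right) - 140460\right) \left(-408809 - 495752\right) = \left(\left(- \frac{133}{5} - \frac{841}{5}\right) - 140460\right) \left(-904561\right) = \left(- \frac{974}{5} - 140460\right) \left(-904561\right) = \left(- \frac{703274}{5}\right) \left(-904561\right) = \frac{636154232714}{5}$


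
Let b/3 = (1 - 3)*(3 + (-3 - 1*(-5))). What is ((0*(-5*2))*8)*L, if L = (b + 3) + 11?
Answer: 0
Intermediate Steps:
b = -30 (b = 3*((1 - 3)*(3 + (-3 - 1*(-5)))) = 3*(-2*(3 + (-3 + 5))) = 3*(-2*(3 + 2)) = 3*(-2*5) = 3*(-10) = -30)
L = -16 (L = (-30 + 3) + 11 = -27 + 11 = -16)
((0*(-5*2))*8)*L = ((0*(-5*2))*8)*(-16) = ((0*(-10))*8)*(-16) = (0*8)*(-16) = 0*(-16) = 0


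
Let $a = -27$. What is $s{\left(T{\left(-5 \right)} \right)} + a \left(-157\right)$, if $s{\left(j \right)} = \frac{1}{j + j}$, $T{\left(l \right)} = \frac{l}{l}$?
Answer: $\frac{8479}{2} \approx 4239.5$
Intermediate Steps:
$T{\left(l \right)} = 1$
$s{\left(j \right)} = \frac{1}{2 j}$
$s{\left(T{\left(-5 \right)} \right)} + a \left(-157\right) = \frac{1}{2 \cdot 1} - -4239 = \frac{1}{2} \cdot 1 + 4239 = \frac{1}{2} + 4239 = \frac{8479}{2}$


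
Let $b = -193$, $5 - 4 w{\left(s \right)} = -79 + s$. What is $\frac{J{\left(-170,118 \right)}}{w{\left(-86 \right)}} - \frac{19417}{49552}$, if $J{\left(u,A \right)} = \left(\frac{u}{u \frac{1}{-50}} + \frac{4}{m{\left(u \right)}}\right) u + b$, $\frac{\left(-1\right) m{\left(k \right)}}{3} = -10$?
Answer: $\frac{2458080377}{12635760} \approx 194.53$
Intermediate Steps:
$m{\left(k \right)} = 30$ ($m{\left(k \right)} = \left(-3\right) \left(-10\right) = 30$)
$w{\left(s \right)} = 21 - \frac{s}{4}$ ($w{\left(s \right)} = \frac{5}{4} - \frac{-79 + s}{4} = \frac{5}{4} - \left(- \frac{79}{4} + \frac{s}{4}\right) = 21 - \frac{s}{4}$)
$J{\left(u,A \right)} = -193 - \frac{748 u}{15}$ ($J{\left(u,A \right)} = \left(\frac{u}{u \frac{1}{-50}} + \frac{4}{30}\right) u - 193 = \left(\frac{u}{u \left(- \frac{1}{50}\right)} + 4 \cdot \frac{1}{30}\right) u - 193 = \left(\frac{u}{\left(- \frac{1}{50}\right) u} + \frac{2}{15}\right) u - 193 = \left(u \left(- \frac{50}{u}\right) + \frac{2}{15}\right) u - 193 = \left(-50 + \frac{2}{15}\right) u - 193 = - \frac{748 u}{15} - 193 = -193 - \frac{748 u}{15}$)
$\frac{J{\left(-170,118 \right)}}{w{\left(-86 \right)}} - \frac{19417}{49552} = \frac{-193 - - \frac{25432}{3}}{21 - - \frac{43}{2}} - \frac{19417}{49552} = \frac{-193 + \frac{25432}{3}}{21 + \frac{43}{2}} - \frac{19417}{49552} = \frac{24853}{3 \cdot \frac{85}{2}} - \frac{19417}{49552} = \frac{24853}{3} \cdot \frac{2}{85} - \frac{19417}{49552} = \frac{49706}{255} - \frac{19417}{49552} = \frac{2458080377}{12635760}$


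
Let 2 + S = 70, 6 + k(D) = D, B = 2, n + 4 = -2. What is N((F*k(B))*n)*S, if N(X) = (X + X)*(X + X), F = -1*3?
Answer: 1410048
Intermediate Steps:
n = -6 (n = -4 - 2 = -6)
k(D) = -6 + D
F = -3
S = 68 (S = -2 + 70 = 68)
N(X) = 4*X² (N(X) = (2*X)*(2*X) = 4*X²)
N((F*k(B))*n)*S = (4*(-3*(-6 + 2)*(-6))²)*68 = (4*(-3*(-4)*(-6))²)*68 = (4*(12*(-6))²)*68 = (4*(-72)²)*68 = (4*5184)*68 = 20736*68 = 1410048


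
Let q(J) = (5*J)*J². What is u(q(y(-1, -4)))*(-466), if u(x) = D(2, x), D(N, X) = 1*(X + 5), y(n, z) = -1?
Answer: 0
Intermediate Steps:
q(J) = 5*J³
D(N, X) = 5 + X (D(N, X) = 1*(5 + X) = 5 + X)
u(x) = 5 + x
u(q(y(-1, -4)))*(-466) = (5 + 5*(-1)³)*(-466) = (5 + 5*(-1))*(-466) = (5 - 5)*(-466) = 0*(-466) = 0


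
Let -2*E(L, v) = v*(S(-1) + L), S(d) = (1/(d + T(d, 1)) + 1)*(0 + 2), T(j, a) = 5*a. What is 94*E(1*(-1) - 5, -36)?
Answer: -5922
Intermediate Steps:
S(d) = 2 + 2/(5 + d) (S(d) = (1/(d + 5*1) + 1)*(0 + 2) = (1/(d + 5) + 1)*2 = (1/(5 + d) + 1)*2 = (1 + 1/(5 + d))*2 = 2 + 2/(5 + d))
E(L, v) = -v*(5/2 + L)/2 (E(L, v) = -v*(2*(6 - 1)/(5 - 1) + L)/2 = -v*(2*5/4 + L)/2 = -v*(2*(¼)*5 + L)/2 = -v*(5/2 + L)/2)
94*E(1*(-1) - 5, -36) = 94*(-¼*(-36)*(5 + 2*(1*(-1) - 5))) = 94*(-¼*(-36)*(5 + 2*(-1 - 5))) = 94*(-¼*(-36)*(5 + 2*(-6))) = 94*(-¼*(-36)*(5 - 12)) = 94*(-¼*(-36)*(-7)) = 94*(-63) = -5922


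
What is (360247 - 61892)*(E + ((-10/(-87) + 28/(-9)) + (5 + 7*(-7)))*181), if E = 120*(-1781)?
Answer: -17304908046430/261 ≈ -6.6302e+10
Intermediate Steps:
E = -213720
(360247 - 61892)*(E + ((-10/(-87) + 28/(-9)) + (5 + 7*(-7)))*181) = (360247 - 61892)*(-213720 + ((-10/(-87) + 28/(-9)) + (5 + 7*(-7)))*181) = 298355*(-213720 + ((-10*(-1/87) + 28*(-1/9)) + (5 - 49))*181) = 298355*(-213720 + ((10/87 - 28/9) - 44)*181) = 298355*(-213720 + (-782/261 - 44)*181) = 298355*(-213720 - 12266/261*181) = 298355*(-213720 - 2220146/261) = 298355*(-58001066/261) = -17304908046430/261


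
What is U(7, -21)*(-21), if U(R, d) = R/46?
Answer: -147/46 ≈ -3.1957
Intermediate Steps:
U(R, d) = R/46 (U(R, d) = R*(1/46) = R/46)
U(7, -21)*(-21) = ((1/46)*7)*(-21) = (7/46)*(-21) = -147/46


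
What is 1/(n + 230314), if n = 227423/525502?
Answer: 525502/121030695051 ≈ 4.3419e-6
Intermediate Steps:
n = 227423/525502 (n = 227423*(1/525502) = 227423/525502 ≈ 0.43277)
1/(n + 230314) = 1/(227423/525502 + 230314) = 1/(121030695051/525502) = 525502/121030695051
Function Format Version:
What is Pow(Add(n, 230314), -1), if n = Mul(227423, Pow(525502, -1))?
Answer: Rational(525502, 121030695051) ≈ 4.3419e-6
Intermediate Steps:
n = Rational(227423, 525502) (n = Mul(227423, Rational(1, 525502)) = Rational(227423, 525502) ≈ 0.43277)
Pow(Add(n, 230314), -1) = Pow(Add(Rational(227423, 525502), 230314), -1) = Pow(Rational(121030695051, 525502), -1) = Rational(525502, 121030695051)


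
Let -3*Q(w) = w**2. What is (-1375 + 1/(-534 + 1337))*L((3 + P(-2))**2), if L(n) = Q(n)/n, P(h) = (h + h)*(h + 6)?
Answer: 186596956/2409 ≈ 77458.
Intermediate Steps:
Q(w) = -w**2/3
P(h) = 2*h*(6 + h) (P(h) = (2*h)*(6 + h) = 2*h*(6 + h))
L(n) = -n/3 (L(n) = (-n**2/3)/n = -n/3)
(-1375 + 1/(-534 + 1337))*L((3 + P(-2))**2) = (-1375 + 1/(-534 + 1337))*(-(3 + 2*(-2)*(6 - 2))**2/3) = (-1375 + 1/803)*(-(3 + 2*(-2)*4)**2/3) = (-1375 + 1/803)*(-(3 - 16)**2/3) = -(-1104124)*(-13)**2/2409 = -(-1104124)*169/2409 = -1104124/803*(-169/3) = 186596956/2409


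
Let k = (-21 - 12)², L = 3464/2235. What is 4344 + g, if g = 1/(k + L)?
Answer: 10587976611/2437379 ≈ 4344.0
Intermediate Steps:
L = 3464/2235 (L = 3464*(1/2235) = 3464/2235 ≈ 1.5499)
k = 1089 (k = (-33)² = 1089)
g = 2235/2437379 (g = 1/(1089 + 3464/2235) = 1/(2437379/2235) = 2235/2437379 ≈ 0.00091697)
4344 + g = 4344 + 2235/2437379 = 10587976611/2437379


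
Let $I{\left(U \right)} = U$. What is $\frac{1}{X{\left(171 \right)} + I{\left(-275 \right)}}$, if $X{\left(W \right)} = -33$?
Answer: $- \frac{1}{308} \approx -0.0032468$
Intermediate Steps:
$\frac{1}{X{\left(171 \right)} + I{\left(-275 \right)}} = \frac{1}{-33 - 275} = \frac{1}{-308} = - \frac{1}{308}$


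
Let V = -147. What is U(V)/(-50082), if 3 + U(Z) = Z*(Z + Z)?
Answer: -14405/16694 ≈ -0.86288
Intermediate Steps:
U(Z) = -3 + 2*Z² (U(Z) = -3 + Z*(Z + Z) = -3 + Z*(2*Z) = -3 + 2*Z²)
U(V)/(-50082) = (-3 + 2*(-147)²)/(-50082) = (-3 + 2*21609)*(-1/50082) = (-3 + 43218)*(-1/50082) = 43215*(-1/50082) = -14405/16694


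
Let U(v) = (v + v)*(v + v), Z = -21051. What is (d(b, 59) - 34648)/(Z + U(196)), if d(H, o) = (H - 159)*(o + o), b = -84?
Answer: -63322/132613 ≈ -0.47749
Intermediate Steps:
d(H, o) = 2*o*(-159 + H) (d(H, o) = (-159 + H)*(2*o) = 2*o*(-159 + H))
U(v) = 4*v² (U(v) = (2*v)*(2*v) = 4*v²)
(d(b, 59) - 34648)/(Z + U(196)) = (2*59*(-159 - 84) - 34648)/(-21051 + 4*196²) = (2*59*(-243) - 34648)/(-21051 + 4*38416) = (-28674 - 34648)/(-21051 + 153664) = -63322/132613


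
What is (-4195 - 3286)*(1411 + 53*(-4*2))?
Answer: -7383747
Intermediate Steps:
(-4195 - 3286)*(1411 + 53*(-4*2)) = -7481*(1411 + 53*(-8)) = -7481*(1411 - 424) = -7481*987 = -7383747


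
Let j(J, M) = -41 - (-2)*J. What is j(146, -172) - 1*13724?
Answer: -13473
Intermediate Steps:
j(J, M) = -41 + 2*J
j(146, -172) - 1*13724 = (-41 + 2*146) - 1*13724 = (-41 + 292) - 13724 = 251 - 13724 = -13473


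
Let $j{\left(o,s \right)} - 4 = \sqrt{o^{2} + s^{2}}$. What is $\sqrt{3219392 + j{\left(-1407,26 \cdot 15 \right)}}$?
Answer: $\sqrt{3219396 + 3 \sqrt{236861}} \approx 1794.7$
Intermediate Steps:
$j{\left(o,s \right)} = 4 + \sqrt{o^{2} + s^{2}}$
$\sqrt{3219392 + j{\left(-1407,26 \cdot 15 \right)}} = \sqrt{3219392 + \left(4 + \sqrt{\left(-1407\right)^{2} + \left(26 \cdot 15\right)^{2}}\right)} = \sqrt{3219392 + \left(4 + \sqrt{1979649 + 390^{2}}\right)} = \sqrt{3219392 + \left(4 + \sqrt{1979649 + 152100}\right)} = \sqrt{3219392 + \left(4 + \sqrt{2131749}\right)} = \sqrt{3219392 + \left(4 + 3 \sqrt{236861}\right)} = \sqrt{3219396 + 3 \sqrt{236861}}$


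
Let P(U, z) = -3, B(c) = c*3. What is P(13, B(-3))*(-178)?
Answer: 534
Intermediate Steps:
B(c) = 3*c
P(13, B(-3))*(-178) = -3*(-178) = 534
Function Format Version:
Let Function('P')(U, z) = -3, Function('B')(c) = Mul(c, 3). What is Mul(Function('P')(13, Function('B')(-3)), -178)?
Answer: 534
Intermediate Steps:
Function('B')(c) = Mul(3, c)
Mul(Function('P')(13, Function('B')(-3)), -178) = Mul(-3, -178) = 534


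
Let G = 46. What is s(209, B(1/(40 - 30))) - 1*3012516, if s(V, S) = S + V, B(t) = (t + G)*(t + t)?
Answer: -150614889/50 ≈ -3.0123e+6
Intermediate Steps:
B(t) = 2*t*(46 + t) (B(t) = (t + 46)*(t + t) = (46 + t)*(2*t) = 2*t*(46 + t))
s(209, B(1/(40 - 30))) - 1*3012516 = (2*(46 + 1/(40 - 30))/(40 - 30) + 209) - 1*3012516 = (2*(46 + 1/10)/10 + 209) - 3012516 = (2*(1/10)*(46 + 1/10) + 209) - 3012516 = (2*(1/10)*(461/10) + 209) - 3012516 = (461/50 + 209) - 3012516 = 10911/50 - 3012516 = -150614889/50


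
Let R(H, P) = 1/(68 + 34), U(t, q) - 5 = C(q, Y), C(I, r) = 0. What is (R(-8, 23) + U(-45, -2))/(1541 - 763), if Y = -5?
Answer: 511/79356 ≈ 0.0064393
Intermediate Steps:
U(t, q) = 5 (U(t, q) = 5 + 0 = 5)
R(H, P) = 1/102
(R(-8, 23) + U(-45, -2))/(1541 - 763) = (1/102 + 5)/(1541 - 763) = (511/102)/778 = (511/102)*(1/778) = 511/79356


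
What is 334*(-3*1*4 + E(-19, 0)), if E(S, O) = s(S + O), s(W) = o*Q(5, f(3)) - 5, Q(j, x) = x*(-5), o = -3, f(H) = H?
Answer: 9352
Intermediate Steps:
Q(j, x) = -5*x
s(W) = 40 (s(W) = -(-15)*3 - 5 = -3*(-15) - 5 = 45 - 5 = 40)
E(S, O) = 40
334*(-3*1*4 + E(-19, 0)) = 334*(-3*1*4 + 40) = 334*(-3*4 + 40) = 334*(-12 + 40) = 334*28 = 9352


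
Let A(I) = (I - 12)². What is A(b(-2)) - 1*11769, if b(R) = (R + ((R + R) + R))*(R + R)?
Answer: -11369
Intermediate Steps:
b(R) = 8*R² (b(R) = (R + (2*R + R))*(2*R) = (R + 3*R)*(2*R) = (4*R)*(2*R) = 8*R²)
A(I) = (-12 + I)²
A(b(-2)) - 1*11769 = (-12 + 8*(-2)²)² - 1*11769 = (-12 + 8*4)² - 11769 = (-12 + 32)² - 11769 = 20² - 11769 = 400 - 11769 = -11369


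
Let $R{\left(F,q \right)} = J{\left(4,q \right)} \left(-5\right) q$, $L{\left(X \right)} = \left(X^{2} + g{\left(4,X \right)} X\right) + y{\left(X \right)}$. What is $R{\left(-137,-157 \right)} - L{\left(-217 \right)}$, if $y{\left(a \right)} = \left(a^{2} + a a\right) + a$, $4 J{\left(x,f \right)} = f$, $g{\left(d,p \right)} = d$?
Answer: $- \frac{683973}{4} \approx -1.7099 \cdot 10^{5}$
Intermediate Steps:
$J{\left(x,f \right)} = \frac{f}{4}$
$y{\left(a \right)} = a + 2 a^{2}$ ($y{\left(a \right)} = \left(a^{2} + a^{2}\right) + a = 2 a^{2} + a = a + 2 a^{2}$)
$L{\left(X \right)} = X^{2} + 4 X + X \left(1 + 2 X\right)$ ($L{\left(X \right)} = \left(X^{2} + 4 X\right) + X \left(1 + 2 X\right) = X^{2} + 4 X + X \left(1 + 2 X\right)$)
$R{\left(F,q \right)} = - \frac{5 q^{2}}{4}$ ($R{\left(F,q \right)} = \frac{q}{4} \left(-5\right) q = - \frac{5 q}{4} q = - \frac{5 q^{2}}{4}$)
$R{\left(-137,-157 \right)} - L{\left(-217 \right)} = - \frac{5 \left(-157\right)^{2}}{4} - - 217 \left(5 + 3 \left(-217\right)\right) = \left(- \frac{5}{4}\right) 24649 - - 217 \left(5 - 651\right) = - \frac{123245}{4} - \left(-217\right) \left(-646\right) = - \frac{123245}{4} - 140182 = - \frac{683973}{4}$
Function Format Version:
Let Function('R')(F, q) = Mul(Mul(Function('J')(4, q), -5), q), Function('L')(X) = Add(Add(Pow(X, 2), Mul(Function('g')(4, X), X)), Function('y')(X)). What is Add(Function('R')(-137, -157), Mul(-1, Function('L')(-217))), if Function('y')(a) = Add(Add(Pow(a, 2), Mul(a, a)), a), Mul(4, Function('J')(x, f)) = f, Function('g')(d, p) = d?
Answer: Rational(-683973, 4) ≈ -1.7099e+5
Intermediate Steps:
Function('J')(x, f) = Mul(Rational(1, 4), f)
Function('y')(a) = Add(a, Mul(2, Pow(a, 2))) (Function('y')(a) = Add(Add(Pow(a, 2), Pow(a, 2)), a) = Add(Mul(2, Pow(a, 2)), a) = Add(a, Mul(2, Pow(a, 2))))
Function('L')(X) = Add(Pow(X, 2), Mul(4, X), Mul(X, Add(1, Mul(2, X)))) (Function('L')(X) = Add(Add(Pow(X, 2), Mul(4, X)), Mul(X, Add(1, Mul(2, X)))) = Add(Pow(X, 2), Mul(4, X), Mul(X, Add(1, Mul(2, X)))))
Function('R')(F, q) = Mul(Rational(-5, 4), Pow(q, 2)) (Function('R')(F, q) = Mul(Mul(Mul(Rational(1, 4), q), -5), q) = Mul(Mul(Rational(-5, 4), q), q) = Mul(Rational(-5, 4), Pow(q, 2)))
Add(Function('R')(-137, -157), Mul(-1, Function('L')(-217))) = Add(Mul(Rational(-5, 4), Pow(-157, 2)), Mul(-1, Mul(-217, Add(5, Mul(3, -217))))) = Add(Mul(Rational(-5, 4), 24649), Mul(-1, Mul(-217, Add(5, -651)))) = Add(Rational(-123245, 4), Mul(-1, Mul(-217, -646))) = Add(Rational(-123245, 4), Mul(-1, 140182)) = Add(Rational(-123245, 4), -140182) = Rational(-683973, 4)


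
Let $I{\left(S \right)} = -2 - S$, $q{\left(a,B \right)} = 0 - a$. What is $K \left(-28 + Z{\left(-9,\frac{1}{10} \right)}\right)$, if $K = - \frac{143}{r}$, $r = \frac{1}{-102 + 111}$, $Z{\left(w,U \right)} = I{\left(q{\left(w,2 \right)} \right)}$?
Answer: $50193$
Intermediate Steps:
$q{\left(a,B \right)} = - a$
$Z{\left(w,U \right)} = -2 + w$ ($Z{\left(w,U \right)} = -2 - - w = -2 + w$)
$r = \frac{1}{9} \approx 0.11111$
$K = -1287$ ($K = - 143 \frac{1}{\frac{1}{9}} = \left(-143\right) 9 = -1287$)
$K \left(-28 + Z{\left(-9,\frac{1}{10} \right)}\right) = - 1287 \left(-28 - 11\right) = \left(-1287\right) \left(-39\right) = 50193$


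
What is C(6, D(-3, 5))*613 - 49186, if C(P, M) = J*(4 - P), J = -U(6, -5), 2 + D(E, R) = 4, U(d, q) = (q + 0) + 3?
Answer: -51638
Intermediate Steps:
U(d, q) = 3 + q (U(d, q) = q + 3 = 3 + q)
D(E, R) = 2 (D(E, R) = -2 + 4 = 2)
J = 2 (J = -(3 - 5) = -1*(-2) = 2)
C(P, M) = 8 - 2*P (C(P, M) = 2*(4 - P) = 8 - 2*P)
C(6, D(-3, 5))*613 - 49186 = (8 - 2*6)*613 - 49186 = (8 - 12)*613 - 49186 = -4*613 - 49186 = -2452 - 49186 = -51638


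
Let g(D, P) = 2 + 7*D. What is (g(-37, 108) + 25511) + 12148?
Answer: 37402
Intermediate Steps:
(g(-37, 108) + 25511) + 12148 = ((2 + 7*(-37)) + 25511) + 12148 = ((2 - 259) + 25511) + 12148 = (-257 + 25511) + 12148 = 25254 + 12148 = 37402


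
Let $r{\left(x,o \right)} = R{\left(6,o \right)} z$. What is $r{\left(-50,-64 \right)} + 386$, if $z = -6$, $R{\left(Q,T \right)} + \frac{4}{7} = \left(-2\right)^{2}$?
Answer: $\frac{2558}{7} \approx 365.43$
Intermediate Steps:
$R{\left(Q,T \right)} = \frac{24}{7}$ ($R{\left(Q,T \right)} = - \frac{4}{7} + \left(-2\right)^{2} = - \frac{4}{7} + 4 = \frac{24}{7}$)
$r{\left(x,o \right)} = - \frac{144}{7}$ ($r{\left(x,o \right)} = \frac{24}{7} \left(-6\right) = - \frac{144}{7}$)
$r{\left(-50,-64 \right)} + 386 = - \frac{144}{7} + 386 = \frac{2558}{7}$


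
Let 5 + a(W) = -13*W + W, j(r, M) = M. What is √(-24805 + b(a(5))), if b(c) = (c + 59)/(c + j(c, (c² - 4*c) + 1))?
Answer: I*√484819729531/4421 ≈ 157.5*I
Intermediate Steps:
a(W) = -5 - 12*W (a(W) = -5 + (-13*W + W) = -5 - 12*W)
b(c) = (59 + c)/(1 + c² - 3*c) (b(c) = (c + 59)/(c + ((c² - 4*c) + 1)) = (59 + c)/(c + (1 + c² - 4*c)) = (59 + c)/(1 + c² - 3*c))
√(-24805 + b(a(5))) = √(-24805 + (59 + (-5 - 12*5))/(1 + (-5 - 12*5)² - 3*(-5 - 12*5))) = √(-24805 + (59 + (-5 - 60))/(1 + (-5 - 60)² - 3*(-5 - 60))) = √(-24805 + (59 - 65)/(1 + (-65)² - 3*(-65))) = √(-24805 - 6/(1 + 4225 + 195)) = √(-24805 - 6/4421) = √(-109662911/4421) = I*√484819729531/4421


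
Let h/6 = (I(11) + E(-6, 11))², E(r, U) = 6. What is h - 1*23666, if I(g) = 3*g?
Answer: -14540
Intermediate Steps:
h = 9126 (h = 6*(3*11 + 6)² = 6*(33 + 6)² = 6*39² = 6*1521 = 9126)
h - 1*23666 = 9126 - 1*23666 = 9126 - 23666 = -14540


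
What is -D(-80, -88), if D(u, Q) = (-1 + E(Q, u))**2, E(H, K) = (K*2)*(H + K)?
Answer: -722480641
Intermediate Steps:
E(H, K) = 2*K*(H + K) (E(H, K) = (2*K)*(H + K) = 2*K*(H + K))
D(u, Q) = (-1 + 2*u*(Q + u))**2
-D(-80, -88) = -(-1 + 2*(-80)*(-88 - 80))**2 = -(-1 + 2*(-80)*(-168))**2 = -(-1 + 26880)**2 = -1*26879**2 = -1*722480641 = -722480641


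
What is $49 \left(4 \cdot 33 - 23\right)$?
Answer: $5341$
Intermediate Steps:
$49 \left(4 \cdot 33 - 23\right) = 49 \left(132 - 23\right) = 49 \cdot 109 = 5341$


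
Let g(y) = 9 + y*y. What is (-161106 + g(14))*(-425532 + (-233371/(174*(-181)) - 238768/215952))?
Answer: 9701264597442422017/141691506 ≈ 6.8467e+10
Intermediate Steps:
g(y) = 9 + y**2
(-161106 + g(14))*(-425532 + (-233371/(174*(-181)) - 238768/215952)) = (-161106 + (9 + 14**2))*(-425532 + (-233371/(174*(-181)) - 238768/215952)) = (-161106 + (9 + 196))*(-425532 + (-233371/(-31494) - 238768*1/215952)) = (-161106 + 205)*(-425532 + (-233371*(-1/31494) - 14923/13497)) = -160901*(-425532 + (233371/31494 - 14923/13497)) = -160901*(-425532 + 893274475/141691506) = -160901*(-60293376656717/141691506) = 9701264597442422017/141691506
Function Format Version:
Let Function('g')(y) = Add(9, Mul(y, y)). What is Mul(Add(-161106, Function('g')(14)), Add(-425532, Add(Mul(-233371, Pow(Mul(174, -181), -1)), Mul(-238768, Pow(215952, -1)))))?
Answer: Rational(9701264597442422017, 141691506) ≈ 6.8467e+10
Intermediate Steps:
Function('g')(y) = Add(9, Pow(y, 2))
Mul(Add(-161106, Function('g')(14)), Add(-425532, Add(Mul(-233371, Pow(Mul(174, -181), -1)), Mul(-238768, Pow(215952, -1))))) = Mul(Add(-161106, Add(9, Pow(14, 2))), Add(-425532, Add(Mul(-233371, Pow(Mul(174, -181), -1)), Mul(-238768, Pow(215952, -1))))) = Mul(Add(-161106, Add(9, 196)), Add(-425532, Add(Mul(-233371, Pow(-31494, -1)), Mul(-238768, Rational(1, 215952))))) = Mul(Add(-161106, 205), Add(-425532, Add(Mul(-233371, Rational(-1, 31494)), Rational(-14923, 13497)))) = Mul(-160901, Add(-425532, Add(Rational(233371, 31494), Rational(-14923, 13497)))) = Mul(-160901, Add(-425532, Rational(893274475, 141691506))) = Mul(-160901, Rational(-60293376656717, 141691506)) = Rational(9701264597442422017, 141691506)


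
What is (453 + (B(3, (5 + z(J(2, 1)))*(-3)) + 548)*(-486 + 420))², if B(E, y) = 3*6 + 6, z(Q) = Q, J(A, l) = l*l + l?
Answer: 1391215401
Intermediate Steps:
J(A, l) = l + l² (J(A, l) = l² + l = l + l²)
B(E, y) = 24 (B(E, y) = 18 + 6 = 24)
(453 + (B(3, (5 + z(J(2, 1)))*(-3)) + 548)*(-486 + 420))² = (453 + (24 + 548)*(-486 + 420))² = (453 + 572*(-66))² = (453 - 37752)² = (-37299)² = 1391215401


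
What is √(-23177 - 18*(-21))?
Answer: I*√22799 ≈ 150.99*I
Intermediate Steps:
√(-23177 - 18*(-21)) = √(-23177 + 378) = √(-22799) = I*√22799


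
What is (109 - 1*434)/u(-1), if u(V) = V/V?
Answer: -325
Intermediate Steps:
u(V) = 1
(109 - 1*434)/u(-1) = (109 - 1*434)/1 = (109 - 434)*1 = -325*1 = -325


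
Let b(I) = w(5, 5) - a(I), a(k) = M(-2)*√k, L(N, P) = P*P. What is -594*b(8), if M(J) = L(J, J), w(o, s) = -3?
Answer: 1782 + 4752*√2 ≈ 8502.3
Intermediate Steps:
L(N, P) = P²
M(J) = J²
a(k) = 4*√k (a(k) = (-2)²*√k = 4*√k)
b(I) = -3 - 4*√I
-594*b(8) = -594*(-3 - 8*√2) = 1782 + 4752*√2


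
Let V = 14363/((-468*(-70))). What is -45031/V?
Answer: -1475215560/14363 ≈ -1.0271e+5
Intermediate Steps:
V = 14363/32760 ≈ 0.43843
-45031/V = -45031/14363/32760 = -45031*32760/14363 = -1475215560/14363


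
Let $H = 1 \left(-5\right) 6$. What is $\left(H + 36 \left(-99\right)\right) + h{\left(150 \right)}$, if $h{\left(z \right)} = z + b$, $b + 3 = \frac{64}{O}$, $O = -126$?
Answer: $- \frac{217193}{63} \approx -3447.5$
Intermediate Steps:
$H = -30$ ($H = \left(-5\right) 6 = -30$)
$b = - \frac{221}{63}$ ($b = -3 + \frac{64}{-126} = -3 + 64 \left(- \frac{1}{126}\right) = -3 - \frac{32}{63} = - \frac{221}{63} \approx -3.5079$)
$h{\left(z \right)} = - \frac{221}{63} + z$ ($h{\left(z \right)} = z - \frac{221}{63} = - \frac{221}{63} + z$)
$\left(H + 36 \left(-99\right)\right) + h{\left(150 \right)} = \left(-30 + 36 \left(-99\right)\right) + \left(- \frac{221}{63} + 150\right) = \left(-30 - 3564\right) + \frac{9229}{63} = -3594 + \frac{9229}{63} = - \frac{217193}{63}$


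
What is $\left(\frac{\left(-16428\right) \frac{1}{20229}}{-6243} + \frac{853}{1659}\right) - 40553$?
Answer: $- \frac{944037194952814}{23279391597} \approx -40553.0$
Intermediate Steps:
$\left(\frac{\left(-16428\right) \frac{1}{20229}}{-6243} + \frac{853}{1659}\right) - 40553 = \left(\left(-16428\right) \frac{1}{20229} \left(- \frac{1}{6243}\right) + 853 \cdot \frac{1}{1659}\right) - 40553 = \left(\left(- \frac{5476}{6743}\right) \left(- \frac{1}{6243}\right) + \frac{853}{1659}\right) - 40553 = \left(\frac{5476}{42096549} + \frac{853}{1659}\right) - 40553 = \frac{11972480327}{23279391597} - 40553 = - \frac{944037194952814}{23279391597}$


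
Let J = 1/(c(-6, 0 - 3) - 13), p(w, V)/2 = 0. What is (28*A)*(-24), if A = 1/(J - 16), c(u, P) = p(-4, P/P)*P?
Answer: 8736/209 ≈ 41.799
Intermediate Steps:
p(w, V) = 0 (p(w, V) = 2*0 = 0)
c(u, P) = 0 (c(u, P) = 0*P = 0)
J = -1/13 (J = 1/(0 - 13) = 1/(-13) = -1/13 ≈ -0.076923)
A = -13/209 (A = 1/(-1/13 - 16) = 1/(-209/13) = -13/209 ≈ -0.062201)
(28*A)*(-24) = (28*(-13/209))*(-24) = -364/209*(-24) = 8736/209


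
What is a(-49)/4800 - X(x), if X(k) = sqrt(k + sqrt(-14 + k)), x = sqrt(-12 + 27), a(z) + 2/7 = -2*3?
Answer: -11/8400 - sqrt(sqrt(15) + I*sqrt(14 - sqrt(15))) ≈ -2.1091 - 0.75488*I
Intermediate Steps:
a(z) = -44/7 (a(z) = -2/7 - 2*3 = -2/7 - 6 = -44/7)
x = sqrt(15) ≈ 3.8730
a(-49)/4800 - X(x) = -44/7/4800 - sqrt(sqrt(15) + sqrt(-14 + sqrt(15))) = -44/7*1/4800 - sqrt(sqrt(15) + sqrt(-14 + sqrt(15))) = -11/8400 - sqrt(sqrt(15) + sqrt(-14 + sqrt(15)))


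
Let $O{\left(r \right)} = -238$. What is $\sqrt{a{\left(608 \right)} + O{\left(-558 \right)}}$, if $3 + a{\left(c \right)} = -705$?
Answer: $i \sqrt{946} \approx 30.757 i$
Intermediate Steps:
$a{\left(c \right)} = -708$ ($a{\left(c \right)} = -3 - 705 = -708$)
$\sqrt{a{\left(608 \right)} + O{\left(-558 \right)}} = \sqrt{-708 - 238} = \sqrt{-946} = i \sqrt{946}$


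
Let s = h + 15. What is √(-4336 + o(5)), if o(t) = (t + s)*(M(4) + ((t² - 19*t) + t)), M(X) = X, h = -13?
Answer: I*√4763 ≈ 69.015*I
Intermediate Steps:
s = 2 (s = -13 + 15 = 2)
o(t) = (2 + t)*(4 + t² - 18*t) (o(t) = (t + 2)*(4 + ((t² - 19*t) + t)) = (2 + t)*(4 + (t² - 18*t)) = (2 + t)*(4 + t² - 18*t))
√(-4336 + o(5)) = √(-4336 + (8 + 5³ - 32*5 - 16*5²)) = √(-4336 + (8 + 125 - 160 - 16*25)) = √(-4336 + (8 + 125 - 160 - 400)) = √(-4336 - 427) = √(-4763) = I*√4763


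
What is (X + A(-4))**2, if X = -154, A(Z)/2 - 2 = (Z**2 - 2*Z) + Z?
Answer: 12100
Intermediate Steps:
A(Z) = 4 - 2*Z + 2*Z**2 (A(Z) = 4 + 2*((Z**2 - 2*Z) + Z) = 4 + 2*(Z**2 - Z) = 4 + (-2*Z + 2*Z**2) = 4 - 2*Z + 2*Z**2)
(X + A(-4))**2 = (-154 + (4 - 2*(-4) + 2*(-4)**2))**2 = (-154 + (4 + 8 + 2*16))**2 = (-154 + (4 + 8 + 32))**2 = (-154 + 44)**2 = (-110)**2 = 12100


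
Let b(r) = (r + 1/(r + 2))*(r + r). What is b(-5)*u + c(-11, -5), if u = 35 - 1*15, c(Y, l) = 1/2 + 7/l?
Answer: 31973/30 ≈ 1065.8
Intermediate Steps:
c(Y, l) = 1/2 + 7/l (c(Y, l) = 1*(1/2) + 7/l = 1/2 + 7/l)
b(r) = 2*r*(r + 1/(2 + r)) (b(r) = (r + 1/(2 + r))*(2*r) = 2*r*(r + 1/(2 + r)))
u = 20 (u = 35 - 15 = 20)
b(-5)*u + c(-11, -5) = (2*(-5)*(1 + (-5)**2 + 2*(-5))/(2 - 5))*20 + (1/2)*(14 - 5)/(-5) = (2*(-5)*(1 + 25 - 10)/(-3))*20 + (1/2)*(-1/5)*9 = (2*(-5)*(-1/3)*16)*20 - 9/10 = (160/3)*20 - 9/10 = 3200/3 - 9/10 = 31973/30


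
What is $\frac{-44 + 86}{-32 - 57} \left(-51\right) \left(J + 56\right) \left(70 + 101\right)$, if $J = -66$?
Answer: $- \frac{3662820}{89} \approx -41155.0$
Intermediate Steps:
$\frac{-44 + 86}{-32 - 57} \left(-51\right) \left(J + 56\right) \left(70 + 101\right) = \frac{-44 + 86}{-32 - 57} \left(-51\right) \left(-66 + 56\right) \left(70 + 101\right) = \frac{42}{-89} \left(-51\right) \left(\left(-10\right) 171\right) = 42 \left(- \frac{1}{89}\right) \left(-51\right) \left(-1710\right) = \left(- \frac{42}{89}\right) \left(-51\right) \left(-1710\right) = \frac{2142}{89} \left(-1710\right) = - \frac{3662820}{89}$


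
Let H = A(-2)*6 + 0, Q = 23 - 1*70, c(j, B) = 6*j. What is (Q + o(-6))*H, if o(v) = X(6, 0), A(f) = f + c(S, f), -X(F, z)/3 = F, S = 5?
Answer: -10920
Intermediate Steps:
X(F, z) = -3*F
Q = -47 (Q = 23 - 70 = -47)
A(f) = 30 + f (A(f) = f + 6*5 = f + 30 = 30 + f)
H = 168 (H = (30 - 2)*6 + 0 = 28*6 + 0 = 168 + 0 = 168)
o(v) = -18 (o(v) = -3*6 = -18)
(Q + o(-6))*H = (-47 - 18)*168 = -65*168 = -10920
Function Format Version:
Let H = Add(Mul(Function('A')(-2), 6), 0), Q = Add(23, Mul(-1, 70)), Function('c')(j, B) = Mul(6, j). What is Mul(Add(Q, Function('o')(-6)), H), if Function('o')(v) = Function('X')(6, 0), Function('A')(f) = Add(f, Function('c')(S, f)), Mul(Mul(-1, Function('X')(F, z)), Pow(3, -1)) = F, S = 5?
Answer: -10920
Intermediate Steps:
Function('X')(F, z) = Mul(-3, F)
Q = -47 (Q = Add(23, -70) = -47)
Function('A')(f) = Add(30, f) (Function('A')(f) = Add(f, Mul(6, 5)) = Add(f, 30) = Add(30, f))
H = 168 (H = Add(Mul(Add(30, -2), 6), 0) = Add(Mul(28, 6), 0) = Add(168, 0) = 168)
Function('o')(v) = -18 (Function('o')(v) = Mul(-3, 6) = -18)
Mul(Add(Q, Function('o')(-6)), H) = Mul(Add(-47, -18), 168) = Mul(-65, 168) = -10920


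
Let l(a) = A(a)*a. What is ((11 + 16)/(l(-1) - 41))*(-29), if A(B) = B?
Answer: 783/40 ≈ 19.575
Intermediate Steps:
l(a) = a² (l(a) = a*a = a²)
((11 + 16)/(l(-1) - 41))*(-29) = ((11 + 16)/((-1)² - 41))*(-29) = (27/(1 - 41))*(-29) = (27/(-40))*(-29) = (27*(-1/40))*(-29) = -27/40*(-29) = 783/40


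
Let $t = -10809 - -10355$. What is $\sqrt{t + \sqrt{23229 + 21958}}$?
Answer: $\sqrt{-454 + \sqrt{45187}} \approx 15.538 i$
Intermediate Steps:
$t = -454$ ($t = -10809 + 10355 = -454$)
$\sqrt{t + \sqrt{23229 + 21958}} = \sqrt{-454 + \sqrt{23229 + 21958}} = \sqrt{-454 + \sqrt{45187}}$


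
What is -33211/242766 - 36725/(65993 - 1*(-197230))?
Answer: -1961942267/7100177202 ≈ -0.27632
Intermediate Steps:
-33211/242766 - 36725/(65993 - 1*(-197230)) = -33211*1/242766 - 36725/(65993 + 197230) = -33211/242766 - 36725/263223 = -1961942267/7100177202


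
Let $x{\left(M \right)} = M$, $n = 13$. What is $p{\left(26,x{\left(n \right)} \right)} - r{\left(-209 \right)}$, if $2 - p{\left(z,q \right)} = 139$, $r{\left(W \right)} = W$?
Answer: $72$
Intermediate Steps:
$p{\left(z,q \right)} = -137$ ($p{\left(z,q \right)} = 2 - 139 = -137$)
$p{\left(26,x{\left(n \right)} \right)} - r{\left(-209 \right)} = -137 - -209 = -137 + 209 = 72$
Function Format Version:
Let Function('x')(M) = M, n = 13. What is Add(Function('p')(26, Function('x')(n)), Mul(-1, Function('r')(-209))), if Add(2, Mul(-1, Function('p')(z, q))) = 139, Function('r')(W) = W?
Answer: 72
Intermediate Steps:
Function('p')(z, q) = -137 (Function('p')(z, q) = Add(2, Mul(-1, 139)) = Add(2, -139) = -137)
Add(Function('p')(26, Function('x')(n)), Mul(-1, Function('r')(-209))) = Add(-137, Mul(-1, -209)) = Add(-137, 209) = 72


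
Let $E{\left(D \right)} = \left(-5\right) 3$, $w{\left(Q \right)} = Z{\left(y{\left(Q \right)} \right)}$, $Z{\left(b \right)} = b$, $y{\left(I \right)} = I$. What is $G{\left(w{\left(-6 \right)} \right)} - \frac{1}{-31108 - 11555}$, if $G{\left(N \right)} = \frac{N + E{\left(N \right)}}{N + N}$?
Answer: $\frac{298645}{170652} \approx 1.75$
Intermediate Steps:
$w{\left(Q \right)} = Q$
$E{\left(D \right)} = -15$
$G{\left(N \right)} = \frac{-15 + N}{2 N}$ ($G{\left(N \right)} = \frac{N - 15}{N + N} = \frac{-15 + N}{2 N}$)
$G{\left(w{\left(-6 \right)} \right)} - \frac{1}{-31108 - 11555} = \frac{-15 - 6}{2 \left(-6\right)} - \frac{1}{-31108 - 11555} = \frac{1}{2} \left(- \frac{1}{6}\right) \left(-21\right) - \frac{1}{-42663} = \frac{7}{4} - - \frac{1}{42663} = \frac{7}{4} + \frac{1}{42663} = \frac{298645}{170652}$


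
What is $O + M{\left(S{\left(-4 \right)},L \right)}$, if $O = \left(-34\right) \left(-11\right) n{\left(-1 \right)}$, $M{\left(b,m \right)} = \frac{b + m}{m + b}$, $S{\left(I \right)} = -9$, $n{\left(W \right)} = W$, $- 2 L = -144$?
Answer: $-373$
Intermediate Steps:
$L = 72$ ($L = \left(- \frac{1}{2}\right) \left(-144\right) = 72$)
$M{\left(b,m \right)} = 1$ ($M{\left(b,m \right)} = \frac{b + m}{b + m} = 1$)
$O = -374$ ($O = \left(-34\right) \left(-11\right) \left(-1\right) = 374 \left(-1\right) = -374$)
$O + M{\left(S{\left(-4 \right)},L \right)} = -374 + 1 = -373$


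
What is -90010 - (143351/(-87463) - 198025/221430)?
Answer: -348633699069679/3873386418 ≈ -90008.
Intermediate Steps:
-90010 - (143351/(-87463) - 198025/221430) = -90010 - (143351*(-1/87463) - 198025*1/221430) = -90010 - (-143351/87463 - 39605/44286) = -90010 - 1*(-9812414501/3873386418) = -90010 + 9812414501/3873386418 = -348633699069679/3873386418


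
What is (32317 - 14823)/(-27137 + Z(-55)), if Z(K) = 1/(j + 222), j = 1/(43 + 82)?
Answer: -242737997/376539381 ≈ -0.64466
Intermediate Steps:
j = 1/125 ≈ 0.0080000
Z(K) = 125/27751 (Z(K) = 1/(1/125 + 222) = 1/(27751/125) = 125/27751)
(32317 - 14823)/(-27137 + Z(-55)) = (32317 - 14823)/(-27137 + 125/27751) = 17494/(-753078762/27751) = 17494*(-27751/753078762) = -242737997/376539381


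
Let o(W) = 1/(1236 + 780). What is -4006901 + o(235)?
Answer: -8077912415/2016 ≈ -4.0069e+6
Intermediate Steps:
o(W) = 1/2016
-4006901 + o(235) = -4006901 + 1/2016 = -8077912415/2016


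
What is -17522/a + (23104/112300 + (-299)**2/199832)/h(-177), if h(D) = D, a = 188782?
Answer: -3015237873202079/31244055364154600 ≈ -0.096506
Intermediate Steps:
-17522/a + (23104/112300 + (-299)**2/199832)/h(-177) = -17522/188782 + (23104/112300 + (-299)**2/199832)/(-177) = -17522*1/188782 + (23104*(1/112300) + 89401*(1/199832))*(-1/177) = -8761/94391 + (5776/28075 + 89401/199832)*(-1/177) = -8761/94391 + (3664162707/5610283400)*(-1/177) = -8761/94391 - 1221387569/331006720600 = -3015237873202079/31244055364154600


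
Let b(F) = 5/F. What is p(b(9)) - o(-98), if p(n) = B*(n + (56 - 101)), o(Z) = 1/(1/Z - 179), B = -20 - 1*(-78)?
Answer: -406996718/157887 ≈ -2577.8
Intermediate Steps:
B = 58 (B = -20 + 78 = 58)
o(Z) = 1/(-179 + 1/Z)
p(n) = -2610 + 58*n (p(n) = 58*(n + (56 - 101)) = 58*(n - 45) = 58*(-45 + n) = -2610 + 58*n)
p(b(9)) - o(-98) = (-2610 + 58*(5/9)) - (-1)*(-98)/(-1 + 179*(-98)) = (-2610 + 58*(5*(⅑))) - (-1)*(-98)/(-1 - 17542) = (-2610 + 58*(5/9)) - (-1)*(-98)/(-17543) = (-2610 + 290/9) - (-1)*(-98)*(-1)/17543 = -23200/9 - 1*(-98/17543) = -23200/9 + 98/17543 = -406996718/157887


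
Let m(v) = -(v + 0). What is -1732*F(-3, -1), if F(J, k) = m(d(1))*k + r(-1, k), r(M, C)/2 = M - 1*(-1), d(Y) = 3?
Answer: -5196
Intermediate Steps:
r(M, C) = 2 + 2*M (r(M, C) = 2*(M - 1*(-1)) = 2*(M + 1) = 2*(1 + M) = 2 + 2*M)
m(v) = -v
F(J, k) = -3*k (F(J, k) = (-1*3)*k + (2 + 2*(-1)) = -3*k + (2 - 2) = -3*k + 0 = -3*k)
-1732*F(-3, -1) = -(-5196)*(-1) = -1732*3 = -5196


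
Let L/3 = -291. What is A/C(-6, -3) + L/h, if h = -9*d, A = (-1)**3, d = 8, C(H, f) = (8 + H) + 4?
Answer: 287/24 ≈ 11.958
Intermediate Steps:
C(H, f) = 12 + H
A = -1
L = -873 (L = 3*(-291) = -873)
h = -72 (h = -9*8 = -72)
A/C(-6, -3) + L/h = -1/(12 - 6) - 873/(-72) = -1/6 - 873*(-1/72) = -1*1/6 + 97/8 = -1/6 + 97/8 = 287/24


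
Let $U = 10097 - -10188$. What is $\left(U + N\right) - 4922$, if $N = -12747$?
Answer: $2616$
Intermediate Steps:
$U = 20285$ ($U = 10097 + 10188 = 20285$)
$\left(U + N\right) - 4922 = \left(20285 - 12747\right) - 4922 = 7538 - 4922 = 2616$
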